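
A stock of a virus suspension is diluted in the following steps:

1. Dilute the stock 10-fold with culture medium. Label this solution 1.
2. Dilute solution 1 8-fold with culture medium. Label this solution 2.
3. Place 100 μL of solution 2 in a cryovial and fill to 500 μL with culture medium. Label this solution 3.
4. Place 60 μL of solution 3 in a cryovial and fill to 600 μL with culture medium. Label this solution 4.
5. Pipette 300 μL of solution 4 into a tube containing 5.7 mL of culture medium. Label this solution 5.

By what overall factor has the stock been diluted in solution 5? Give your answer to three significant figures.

8.00 × 10^4

Step 1: 10-fold → factor 10
Step 2: 8-fold → factor 8
Step 3: 100 μL brought to 500 μL → factor 500/100 = 5
Step 4: 60 μL brought to 600 μL → factor 600/60 = 10
Step 5: 300 μL + 5.7 mL = 6000 μL total → factor 6000/300 = 20
Overall dilution factor = 10 × 8 × 5 × 10 × 20 = 80000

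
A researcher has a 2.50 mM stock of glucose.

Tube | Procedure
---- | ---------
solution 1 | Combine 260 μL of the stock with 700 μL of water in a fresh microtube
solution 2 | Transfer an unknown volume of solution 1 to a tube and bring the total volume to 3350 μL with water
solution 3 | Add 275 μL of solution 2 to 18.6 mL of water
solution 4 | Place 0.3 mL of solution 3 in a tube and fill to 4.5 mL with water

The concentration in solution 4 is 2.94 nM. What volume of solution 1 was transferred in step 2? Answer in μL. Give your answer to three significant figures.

Step 1: 260 μL + 700 μL = 960 μL total → factor 960/260 = 3.6923
Step 2: v brought to 3350 μL → factor = 3350 μL/v
Step 3: 275 μL + 18.6 mL = 18875 μL total → factor 18875/275 = 68.636
Step 4: 0.3 mL brought to 4.5 mL → factor 4.5/0.3 = 15
Product of known-step factors = 3801.4
Overall factor = 2.50 mM / (2.94 nM) = 8.5034 × 10^5
Step-2 factor = 8.5034 × 10^5 / 3801.4 = 223.69
v = 3350 μL / 223.69 = 15.0 μL

15.0 μL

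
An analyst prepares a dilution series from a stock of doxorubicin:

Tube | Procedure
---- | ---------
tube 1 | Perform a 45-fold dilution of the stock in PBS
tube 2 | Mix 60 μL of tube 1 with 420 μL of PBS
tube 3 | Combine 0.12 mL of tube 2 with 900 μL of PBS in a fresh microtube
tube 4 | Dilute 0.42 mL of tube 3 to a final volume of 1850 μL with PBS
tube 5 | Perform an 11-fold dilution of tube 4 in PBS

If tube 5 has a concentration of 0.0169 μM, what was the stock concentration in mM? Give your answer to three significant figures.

2.51 mM

Step 1: 45-fold → factor 45
Step 2: 60 μL + 420 μL = 480 μL total → factor 480/60 = 8
Step 3: 0.12 mL + 900 μL = 1.02 mL total → factor 1.02/0.12 = 8.5
Step 4: 0.42 mL brought to 1850 μL → factor 1.85/0.42 = 4.4048
Step 5: 11-fold → factor 11
Overall dilution factor = 45 × 8 × 8.5 × 4.4048 × 11 = 1.4826 × 10^5
Stock = 0.0169 μM × 1.4826 × 10^5 = 2506 μM = 2.51 mM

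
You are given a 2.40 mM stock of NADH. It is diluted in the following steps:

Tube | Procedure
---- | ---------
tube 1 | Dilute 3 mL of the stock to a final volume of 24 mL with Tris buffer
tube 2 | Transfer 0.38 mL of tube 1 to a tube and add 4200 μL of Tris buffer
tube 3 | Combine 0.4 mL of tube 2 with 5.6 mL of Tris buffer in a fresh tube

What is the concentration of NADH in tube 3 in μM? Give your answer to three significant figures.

1.66 μM

Step 1: 3 mL brought to 24 mL → factor 24/3 = 8
Step 2: 0.38 mL + 4200 μL = 4.58 mL total → factor 4.58/0.38 = 12.053
Step 3: 0.4 mL + 5.6 mL = 6 mL total → factor 6/0.4 = 15
Overall dilution factor = 8 × 12.053 × 15 = 1446.3
Final = 2.40 mM / 1446.3 = 0.001659 mM = 1.66 μM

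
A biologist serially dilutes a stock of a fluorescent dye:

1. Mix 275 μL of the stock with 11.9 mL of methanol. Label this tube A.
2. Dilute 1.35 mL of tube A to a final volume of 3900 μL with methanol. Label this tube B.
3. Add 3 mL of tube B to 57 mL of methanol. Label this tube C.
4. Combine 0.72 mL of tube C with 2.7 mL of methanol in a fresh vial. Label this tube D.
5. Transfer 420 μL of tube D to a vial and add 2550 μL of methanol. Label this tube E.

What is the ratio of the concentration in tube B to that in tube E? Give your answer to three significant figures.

672

Step 1: 275 μL + 11.9 mL = 12175 μL total → factor 12175/275 = 44.273
Step 2: 1.35 mL brought to 3900 μL → factor 3.9/1.35 = 2.8889
Step 3: 3 mL + 57 mL = 60 mL total → factor 60/3 = 20
Step 4: 0.72 mL + 2.7 mL = 3.42 mL total → factor 3.42/0.72 = 4.75
Step 5: 420 μL + 2550 μL = 2970 μL total → factor 2970/420 = 7.0714
Dilution factor to tube B = 127.9; to tube E = 85921
[tube B]/[tube E] = (factor to tube E)/(factor to tube B) = 85921/127.9 = 672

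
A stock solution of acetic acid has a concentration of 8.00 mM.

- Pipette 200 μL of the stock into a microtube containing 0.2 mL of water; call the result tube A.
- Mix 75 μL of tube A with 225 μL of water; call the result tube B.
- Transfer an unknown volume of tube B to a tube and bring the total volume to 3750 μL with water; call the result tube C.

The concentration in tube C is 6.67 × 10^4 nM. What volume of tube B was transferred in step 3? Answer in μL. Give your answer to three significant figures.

Step 1: 200 μL + 0.2 mL = 400 μL total → factor 400/200 = 2
Step 2: 75 μL + 225 μL = 300 μL total → factor 300/75 = 4
Step 3: v brought to 3750 μL → factor = 3750 μL/v
Product of known-step factors = 8
Overall factor = 8.00 mM / (6.67 × 10^4 nM) = 119.94
Step-3 factor = 119.94 / 8 = 14.993
v = 3750 μL / 14.993 = 250 μL

250 μL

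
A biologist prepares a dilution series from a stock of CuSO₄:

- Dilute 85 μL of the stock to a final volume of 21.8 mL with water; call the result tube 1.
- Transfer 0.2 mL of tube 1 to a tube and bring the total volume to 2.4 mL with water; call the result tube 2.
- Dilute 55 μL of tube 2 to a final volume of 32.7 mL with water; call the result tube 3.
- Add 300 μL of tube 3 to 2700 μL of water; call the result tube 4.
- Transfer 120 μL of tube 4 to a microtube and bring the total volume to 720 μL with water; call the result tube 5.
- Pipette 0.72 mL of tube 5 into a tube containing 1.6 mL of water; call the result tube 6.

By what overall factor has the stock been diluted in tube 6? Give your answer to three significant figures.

Step 1: 85 μL brought to 21.8 mL → factor 21800/85 = 256.47
Step 2: 0.2 mL brought to 2.4 mL → factor 2.4/0.2 = 12
Step 3: 55 μL brought to 32.7 mL → factor 32700/55 = 594.55
Step 4: 300 μL + 2700 μL = 3000 μL total → factor 3000/300 = 10
Step 5: 120 μL brought to 720 μL → factor 720/120 = 6
Step 6: 0.72 mL + 1.6 mL = 2.32 mL total → factor 2.32/0.72 = 3.2222
Overall dilution factor = 256.47 × 12 × 594.55 × 10 × 6 × 3.2222 = 3.5376 × 10^8

3.54 × 10^8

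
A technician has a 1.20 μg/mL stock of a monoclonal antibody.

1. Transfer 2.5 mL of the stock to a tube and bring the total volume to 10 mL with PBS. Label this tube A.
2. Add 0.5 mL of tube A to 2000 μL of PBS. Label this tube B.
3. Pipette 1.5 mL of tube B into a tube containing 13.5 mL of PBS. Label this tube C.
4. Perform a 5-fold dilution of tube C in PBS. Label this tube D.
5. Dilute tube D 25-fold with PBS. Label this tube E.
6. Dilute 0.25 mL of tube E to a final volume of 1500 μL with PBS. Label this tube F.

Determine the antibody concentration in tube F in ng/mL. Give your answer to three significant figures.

Step 1: 2.5 mL brought to 10 mL → factor 10/2.5 = 4
Step 2: 0.5 mL + 2000 μL = 2.5 mL total → factor 2.5/0.5 = 5
Step 3: 1.5 mL + 13.5 mL = 15 mL total → factor 15/1.5 = 10
Step 4: 5-fold → factor 5
Step 5: 25-fold → factor 25
Step 6: 0.25 mL brought to 1500 μL → factor 1.5/0.25 = 6
Overall dilution factor = 4 × 5 × 10 × 5 × 25 × 6 = 1.5 × 10^5
Final = 1.20 μg/mL / 1.5 × 10^5 = 8.000 × 10^-6 μg/mL = 0.00800 ng/mL

0.00800 ng/mL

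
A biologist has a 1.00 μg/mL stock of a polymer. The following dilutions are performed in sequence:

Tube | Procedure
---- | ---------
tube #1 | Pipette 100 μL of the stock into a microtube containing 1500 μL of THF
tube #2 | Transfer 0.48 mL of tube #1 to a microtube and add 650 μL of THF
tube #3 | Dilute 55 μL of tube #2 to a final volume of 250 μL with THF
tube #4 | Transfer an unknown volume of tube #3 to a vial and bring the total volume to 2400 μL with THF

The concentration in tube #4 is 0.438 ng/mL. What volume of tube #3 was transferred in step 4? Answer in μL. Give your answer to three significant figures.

Step 1: 100 μL + 1500 μL = 1600 μL total → factor 1600/100 = 16
Step 2: 0.48 mL + 650 μL = 1.13 mL total → factor 1.13/0.48 = 2.3542
Step 3: 55 μL brought to 250 μL → factor 250/55 = 4.5455
Step 4: v brought to 2400 μL → factor = 2400 μL/v
Product of known-step factors = 171.21
Overall factor = 1.00 μg/mL / (0.438 ng/mL) = 2283.1
Step-4 factor = 2283.1 / 171.21 = 13.335
v = 2400 μL / 13.335 = 180 μL

180 μL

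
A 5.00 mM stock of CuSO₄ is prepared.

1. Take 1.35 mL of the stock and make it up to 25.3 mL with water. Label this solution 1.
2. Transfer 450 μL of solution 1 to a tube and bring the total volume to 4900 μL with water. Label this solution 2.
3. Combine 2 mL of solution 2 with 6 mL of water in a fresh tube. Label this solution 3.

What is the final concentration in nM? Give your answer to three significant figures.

Step 1: 1.35 mL brought to 25.3 mL → factor 25.3/1.35 = 18.741
Step 2: 450 μL brought to 4900 μL → factor 4900/450 = 10.889
Step 3: 2 mL + 6 mL = 8 mL total → factor 8/2 = 4
Overall dilution factor = 18.741 × 10.889 × 4 = 816.26
Final = 5.00 mM / 816.26 = 0.006125 mM = 6.13 × 10^3 nM

6.13 × 10^3 nM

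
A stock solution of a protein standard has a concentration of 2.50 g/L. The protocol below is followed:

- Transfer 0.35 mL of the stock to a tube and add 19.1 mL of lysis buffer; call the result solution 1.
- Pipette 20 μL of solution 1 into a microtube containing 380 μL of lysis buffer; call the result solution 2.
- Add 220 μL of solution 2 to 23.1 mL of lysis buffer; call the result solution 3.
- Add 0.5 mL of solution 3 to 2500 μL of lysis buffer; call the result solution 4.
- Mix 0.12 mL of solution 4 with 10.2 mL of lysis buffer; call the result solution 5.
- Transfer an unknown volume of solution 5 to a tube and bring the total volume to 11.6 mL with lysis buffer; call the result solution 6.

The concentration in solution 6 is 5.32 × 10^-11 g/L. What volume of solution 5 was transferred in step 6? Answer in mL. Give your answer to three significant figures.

Step 1: 0.35 mL + 19.1 mL = 19.45 mL total → factor 19.45/0.35 = 55.571
Step 2: 20 μL + 380 μL = 400 μL total → factor 400/20 = 20
Step 3: 220 μL + 23.1 mL = 23320 μL total → factor 23320/220 = 106
Step 4: 0.5 mL + 2500 μL = 3 mL total → factor 3/0.5 = 6
Step 5: 0.12 mL + 10.2 mL = 10.32 mL total → factor 10.32/0.12 = 86
Step 6: v brought to 11.6 mL → factor = 11.6 mL/v
Product of known-step factors = 6.0791 × 10^7
Overall factor = 2.50 g/L / (5.32 × 10^-11 g/L) = 4.6992 × 10^10
Step-6 factor = 4.6992 × 10^10 / 6.0791 × 10^7 = 773.02
v = 11.6 mL / 773.02 = 0.0150 mL

0.0150 mL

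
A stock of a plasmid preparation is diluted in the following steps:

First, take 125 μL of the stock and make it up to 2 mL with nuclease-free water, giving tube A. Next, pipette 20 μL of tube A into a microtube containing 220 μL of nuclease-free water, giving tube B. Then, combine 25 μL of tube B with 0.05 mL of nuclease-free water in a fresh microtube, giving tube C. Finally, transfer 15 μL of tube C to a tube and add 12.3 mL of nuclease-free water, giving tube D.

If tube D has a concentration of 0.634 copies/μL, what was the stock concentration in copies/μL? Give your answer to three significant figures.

3.00 × 10^5 copies/μL

Step 1: 125 μL brought to 2 mL → factor 2000/125 = 16
Step 2: 20 μL + 220 μL = 240 μL total → factor 240/20 = 12
Step 3: 25 μL + 0.05 mL = 75 μL total → factor 75/25 = 3
Step 4: 15 μL + 12.3 mL = 12315 μL total → factor 12315/15 = 821
Overall dilution factor = 16 × 12 × 3 × 821 = 4.729 × 10^5
Stock = 0.634 copies/μL × 4.729 × 10^5 = 3.00 × 10^5 copies/μL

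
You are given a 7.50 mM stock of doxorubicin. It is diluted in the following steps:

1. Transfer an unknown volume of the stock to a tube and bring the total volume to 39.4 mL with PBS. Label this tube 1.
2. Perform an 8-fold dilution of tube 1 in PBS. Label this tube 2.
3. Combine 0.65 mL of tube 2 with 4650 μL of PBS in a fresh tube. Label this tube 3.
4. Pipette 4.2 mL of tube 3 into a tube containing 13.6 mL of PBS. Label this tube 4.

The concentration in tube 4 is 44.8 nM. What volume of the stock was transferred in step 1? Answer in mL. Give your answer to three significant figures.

0.0651 mL

Step 1: v brought to 39.4 mL → factor = 39.4 mL/v
Step 2: 8-fold → factor 8
Step 3: 0.65 mL + 4650 μL = 5.3 mL total → factor 5.3/0.65 = 8.1538
Step 4: 4.2 mL + 13.6 mL = 17.8 mL total → factor 17.8/4.2 = 4.2381
Product of known-step factors = 276.45
Overall factor = 7.50 mM / (44.8 nM) = 1.6741 × 10^5
Step-1 factor = 1.6741 × 10^5 / 276.45 = 605.56
v = 39.4 mL / 605.56 = 0.0651 mL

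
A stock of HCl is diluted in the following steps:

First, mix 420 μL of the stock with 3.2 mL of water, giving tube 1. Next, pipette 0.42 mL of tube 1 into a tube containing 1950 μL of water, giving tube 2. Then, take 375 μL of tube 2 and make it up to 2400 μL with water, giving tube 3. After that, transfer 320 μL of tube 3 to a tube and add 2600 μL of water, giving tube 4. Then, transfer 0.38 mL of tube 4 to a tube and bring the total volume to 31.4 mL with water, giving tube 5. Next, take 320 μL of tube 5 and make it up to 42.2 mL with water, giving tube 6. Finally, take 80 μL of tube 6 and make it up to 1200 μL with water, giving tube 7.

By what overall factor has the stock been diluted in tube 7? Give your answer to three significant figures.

4.64 × 10^8

Step 1: 420 μL + 3.2 mL = 3620 μL total → factor 3620/420 = 8.619
Step 2: 0.42 mL + 1950 μL = 2.37 mL total → factor 2.37/0.42 = 5.6429
Step 3: 375 μL brought to 2400 μL → factor 2400/375 = 6.4
Step 4: 320 μL + 2600 μL = 2920 μL total → factor 2920/320 = 9.125
Step 5: 0.38 mL brought to 31.4 mL → factor 31.4/0.38 = 82.632
Step 6: 320 μL brought to 42.2 mL → factor 42200/320 = 131.88
Step 7: 80 μL brought to 1200 μL → factor 1200/80 = 15
Overall dilution factor = 8.619 × 5.6429 × 6.4 × 9.125 × 82.632 × 131.88 × 15 = 4.6427 × 10^8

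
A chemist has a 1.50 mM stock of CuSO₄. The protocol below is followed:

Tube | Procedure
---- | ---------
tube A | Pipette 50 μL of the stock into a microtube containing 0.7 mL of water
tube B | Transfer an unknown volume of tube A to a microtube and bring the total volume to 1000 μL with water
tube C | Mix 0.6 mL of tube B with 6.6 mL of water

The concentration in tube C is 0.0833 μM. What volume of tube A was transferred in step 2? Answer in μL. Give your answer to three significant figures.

Step 1: 50 μL + 0.7 mL = 750 μL total → factor 750/50 = 15
Step 2: v brought to 1000 μL → factor = 1000 μL/v
Step 3: 0.6 mL + 6.6 mL = 7.2 mL total → factor 7.2/0.6 = 12
Product of known-step factors = 180
Overall factor = 1.50 mM / (0.0833 μM) = 18007
Step-2 factor = 18007 / 180 = 100.04
v = 1000 μL / 100.04 = 10.0 μL

10.0 μL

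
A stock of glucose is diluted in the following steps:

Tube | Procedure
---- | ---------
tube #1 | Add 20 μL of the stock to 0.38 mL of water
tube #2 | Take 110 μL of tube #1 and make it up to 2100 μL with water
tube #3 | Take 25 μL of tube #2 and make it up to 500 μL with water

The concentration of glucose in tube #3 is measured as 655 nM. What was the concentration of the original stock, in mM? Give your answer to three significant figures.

5.00 mM

Step 1: 20 μL + 0.38 mL = 400 μL total → factor 400/20 = 20
Step 2: 110 μL brought to 2100 μL → factor 2100/110 = 19.091
Step 3: 25 μL brought to 500 μL → factor 500/25 = 20
Overall dilution factor = 20 × 19.091 × 20 = 7636.4
Stock = 655 nM × 7636.4 = 5.002 × 10^6 nM = 5.00 mM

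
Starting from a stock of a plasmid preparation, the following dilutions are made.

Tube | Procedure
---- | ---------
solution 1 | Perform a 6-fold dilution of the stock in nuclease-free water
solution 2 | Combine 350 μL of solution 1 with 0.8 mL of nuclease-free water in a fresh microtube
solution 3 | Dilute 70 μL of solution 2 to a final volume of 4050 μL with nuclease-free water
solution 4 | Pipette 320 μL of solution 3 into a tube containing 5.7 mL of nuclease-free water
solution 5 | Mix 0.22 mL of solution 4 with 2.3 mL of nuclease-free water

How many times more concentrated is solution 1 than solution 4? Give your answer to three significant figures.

Step 1: 6-fold → factor 6
Step 2: 350 μL + 0.8 mL = 1150 μL total → factor 1150/350 = 3.2857
Step 3: 70 μL brought to 4050 μL → factor 4050/70 = 57.857
Step 4: 320 μL + 5.7 mL = 6020 μL total → factor 6020/320 = 18.812
Dilution factor to solution 1 = 6; to solution 4 = 21458
[solution 1]/[solution 4] = (factor to solution 4)/(factor to solution 1) = 21458/6 = 3.58 × 10^3

3.58 × 10^3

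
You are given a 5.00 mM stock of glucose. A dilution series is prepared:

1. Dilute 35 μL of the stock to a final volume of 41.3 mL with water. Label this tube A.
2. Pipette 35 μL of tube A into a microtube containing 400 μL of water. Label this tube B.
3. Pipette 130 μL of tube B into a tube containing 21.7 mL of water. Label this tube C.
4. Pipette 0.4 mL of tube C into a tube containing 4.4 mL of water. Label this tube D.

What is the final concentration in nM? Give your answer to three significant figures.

Step 1: 35 μL brought to 41.3 mL → factor 41300/35 = 1180
Step 2: 35 μL + 400 μL = 435 μL total → factor 435/35 = 12.429
Step 3: 130 μL + 21.7 mL = 21830 μL total → factor 21830/130 = 167.92
Step 4: 0.4 mL + 4.4 mL = 4.8 mL total → factor 4.8/0.4 = 12
Overall dilution factor = 1180 × 12.429 × 167.92 × 12 = 2.9553 × 10^7
Final = 5.00 mM / 2.9553 × 10^7 = 1.692 × 10^-7 mM = 0.169 nM

0.169 nM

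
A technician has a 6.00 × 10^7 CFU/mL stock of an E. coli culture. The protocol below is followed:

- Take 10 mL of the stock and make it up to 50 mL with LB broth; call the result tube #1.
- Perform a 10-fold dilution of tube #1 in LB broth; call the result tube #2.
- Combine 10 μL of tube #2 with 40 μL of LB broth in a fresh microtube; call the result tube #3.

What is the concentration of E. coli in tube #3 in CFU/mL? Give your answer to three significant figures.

2.40 × 10^5 CFU/mL

Step 1: 10 mL brought to 50 mL → factor 50/10 = 5
Step 2: 10-fold → factor 10
Step 3: 10 μL + 40 μL = 50 μL total → factor 50/10 = 5
Overall dilution factor = 5 × 10 × 5 = 250
Final = 6.00 × 10^7 CFU/mL / 250 = 2.40 × 10^5 CFU/mL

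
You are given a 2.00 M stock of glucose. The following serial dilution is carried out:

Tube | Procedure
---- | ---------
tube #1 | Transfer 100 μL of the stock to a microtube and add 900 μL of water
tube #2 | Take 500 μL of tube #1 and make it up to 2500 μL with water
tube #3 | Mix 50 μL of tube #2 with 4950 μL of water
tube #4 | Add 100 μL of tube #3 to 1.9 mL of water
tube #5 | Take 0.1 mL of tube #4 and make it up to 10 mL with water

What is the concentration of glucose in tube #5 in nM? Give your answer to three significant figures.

Step 1: 100 μL + 900 μL = 1000 μL total → factor 1000/100 = 10
Step 2: 500 μL brought to 2500 μL → factor 2500/500 = 5
Step 3: 50 μL + 4950 μL = 5000 μL total → factor 5000/50 = 100
Step 4: 100 μL + 1.9 mL = 2000 μL total → factor 2000/100 = 20
Step 5: 0.1 mL brought to 10 mL → factor 10/0.1 = 100
Overall dilution factor = 10 × 5 × 100 × 20 × 100 = 1 × 10^7
Final = 2.00 M / 1 × 10^7 = 2.000 × 10^-7 M = 200 nM

200 nM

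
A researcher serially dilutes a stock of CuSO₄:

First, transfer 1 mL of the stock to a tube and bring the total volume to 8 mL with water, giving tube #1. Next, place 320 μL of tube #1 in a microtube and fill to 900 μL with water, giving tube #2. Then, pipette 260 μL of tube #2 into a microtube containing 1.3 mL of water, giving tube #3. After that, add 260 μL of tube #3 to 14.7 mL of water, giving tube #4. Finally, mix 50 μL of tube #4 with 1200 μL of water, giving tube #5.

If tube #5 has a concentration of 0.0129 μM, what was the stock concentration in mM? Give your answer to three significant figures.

Step 1: 1 mL brought to 8 mL → factor 8/1 = 8
Step 2: 320 μL brought to 900 μL → factor 900/320 = 2.8125
Step 3: 260 μL + 1.3 mL = 1560 μL total → factor 1560/260 = 6
Step 4: 260 μL + 14.7 mL = 14960 μL total → factor 14960/260 = 57.538
Step 5: 50 μL + 1200 μL = 1250 μL total → factor 1250/50 = 25
Overall dilution factor = 8 × 2.8125 × 6 × 57.538 × 25 = 1.9419 × 10^5
Stock = 0.0129 μM × 1.9419 × 10^5 = 2505 μM = 2.51 mM

2.51 mM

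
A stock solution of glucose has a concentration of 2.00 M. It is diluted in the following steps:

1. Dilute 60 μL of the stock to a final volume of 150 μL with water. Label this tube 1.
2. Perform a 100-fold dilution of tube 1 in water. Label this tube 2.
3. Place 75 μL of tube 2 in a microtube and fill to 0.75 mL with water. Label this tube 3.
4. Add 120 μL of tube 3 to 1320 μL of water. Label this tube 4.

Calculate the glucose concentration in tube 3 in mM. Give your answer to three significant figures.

0.800 mM

Step 1: 60 μL brought to 150 μL → factor 150/60 = 2.5
Step 2: 100-fold → factor 100
Step 3: 75 μL brought to 0.75 mL → factor 750/75 = 10
Dilution factor through tube 3 = 2.5 × 100 × 10 = 2500
[tube 3] = 2.00 M / 2500 = 0.0008000 M = 0.800 mM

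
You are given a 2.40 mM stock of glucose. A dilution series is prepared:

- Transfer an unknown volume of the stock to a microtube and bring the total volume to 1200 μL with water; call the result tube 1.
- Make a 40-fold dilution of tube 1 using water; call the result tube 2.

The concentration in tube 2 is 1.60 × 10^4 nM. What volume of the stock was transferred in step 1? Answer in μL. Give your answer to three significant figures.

Step 1: v brought to 1200 μL → factor = 1200 μL/v
Step 2: 40-fold → factor 40
Product of known-step factors = 40
Overall factor = 2.40 mM / (1.60 × 10^4 nM) = 150
Step-1 factor = 150 / 40 = 3.75
v = 1200 μL / 3.75 = 320 μL

320 μL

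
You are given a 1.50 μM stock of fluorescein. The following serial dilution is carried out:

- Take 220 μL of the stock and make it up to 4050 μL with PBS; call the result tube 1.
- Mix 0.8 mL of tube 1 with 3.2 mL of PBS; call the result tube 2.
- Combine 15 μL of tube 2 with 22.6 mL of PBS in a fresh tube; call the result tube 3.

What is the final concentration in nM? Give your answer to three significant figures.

Step 1: 220 μL brought to 4050 μL → factor 4050/220 = 18.409
Step 2: 0.8 mL + 3.2 mL = 4 mL total → factor 4/0.8 = 5
Step 3: 15 μL + 22.6 mL = 22615 μL total → factor 22615/15 = 1507.7
Overall dilution factor = 18.409 × 5 × 1507.7 = 1.3877 × 10^5
Final = 1.50 μM / 1.3877 × 10^5 = 1.081 × 10^-5 μM = 0.0108 nM

0.0108 nM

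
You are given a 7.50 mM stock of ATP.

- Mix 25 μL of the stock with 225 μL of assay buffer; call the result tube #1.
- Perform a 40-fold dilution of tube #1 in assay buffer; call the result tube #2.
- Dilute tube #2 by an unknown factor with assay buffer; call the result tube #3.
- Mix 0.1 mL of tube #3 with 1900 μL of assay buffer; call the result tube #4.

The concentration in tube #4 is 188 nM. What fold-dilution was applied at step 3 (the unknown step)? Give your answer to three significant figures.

Step 1: 25 μL + 225 μL = 250 μL total → factor 250/25 = 10
Step 2: 40-fold → factor 40
Step 3: unknown factor x
Step 4: 0.1 mL + 1900 μL = 2 mL total → factor 2/0.1 = 20
Product of known-step factors = 8000
Overall factor = 7.50 mM / (188 nM) = 39894
x = 39894 / 8000 = 4.99

4.99-fold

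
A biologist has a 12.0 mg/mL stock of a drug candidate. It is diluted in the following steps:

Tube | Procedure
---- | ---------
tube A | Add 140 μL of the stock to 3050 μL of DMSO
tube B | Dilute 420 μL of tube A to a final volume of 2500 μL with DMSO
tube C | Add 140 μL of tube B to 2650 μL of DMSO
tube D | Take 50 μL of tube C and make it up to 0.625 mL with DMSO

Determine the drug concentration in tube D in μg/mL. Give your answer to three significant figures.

Step 1: 140 μL + 3050 μL = 3190 μL total → factor 3190/140 = 22.786
Step 2: 420 μL brought to 2500 μL → factor 2500/420 = 5.9524
Step 3: 140 μL + 2650 μL = 2790 μL total → factor 2790/140 = 19.929
Step 4: 50 μL brought to 0.625 mL → factor 625/50 = 12.5
Overall dilution factor = 22.786 × 5.9524 × 19.929 × 12.5 = 33786
Final = 12.0 mg/mL / 33786 = 0.0003552 mg/mL = 0.355 μg/mL

0.355 μg/mL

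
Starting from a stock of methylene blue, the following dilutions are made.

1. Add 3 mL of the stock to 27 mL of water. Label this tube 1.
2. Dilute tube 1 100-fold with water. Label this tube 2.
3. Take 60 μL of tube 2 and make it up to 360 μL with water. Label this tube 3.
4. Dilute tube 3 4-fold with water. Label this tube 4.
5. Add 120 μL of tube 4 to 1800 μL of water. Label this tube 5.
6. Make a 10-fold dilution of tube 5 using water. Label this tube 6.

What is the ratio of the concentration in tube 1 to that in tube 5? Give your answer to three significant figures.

3.84 × 10^4

Step 1: 3 mL + 27 mL = 30 mL total → factor 30/3 = 10
Step 2: 100-fold → factor 100
Step 3: 60 μL brought to 360 μL → factor 360/60 = 6
Step 4: 4-fold → factor 4
Step 5: 120 μL + 1800 μL = 1920 μL total → factor 1920/120 = 16
Dilution factor to tube 1 = 10; to tube 5 = 3.84 × 10^5
[tube 1]/[tube 5] = (factor to tube 5)/(factor to tube 1) = 3.84 × 10^5/10 = 3.84 × 10^4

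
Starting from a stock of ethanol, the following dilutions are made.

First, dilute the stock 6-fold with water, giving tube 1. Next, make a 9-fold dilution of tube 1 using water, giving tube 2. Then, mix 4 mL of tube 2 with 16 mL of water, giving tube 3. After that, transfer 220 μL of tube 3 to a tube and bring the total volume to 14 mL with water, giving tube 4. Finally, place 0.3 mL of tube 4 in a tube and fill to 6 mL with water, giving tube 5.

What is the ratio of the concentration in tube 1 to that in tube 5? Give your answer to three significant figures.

Step 1: 6-fold → factor 6
Step 2: 9-fold → factor 9
Step 3: 4 mL + 16 mL = 20 mL total → factor 20/4 = 5
Step 4: 220 μL brought to 14 mL → factor 14000/220 = 63.636
Step 5: 0.3 mL brought to 6 mL → factor 6/0.3 = 20
Dilution factor to tube 1 = 6; to tube 5 = 3.4364 × 10^5
[tube 1]/[tube 5] = (factor to tube 5)/(factor to tube 1) = 3.4364 × 10^5/6 = 5.73 × 10^4

5.73 × 10^4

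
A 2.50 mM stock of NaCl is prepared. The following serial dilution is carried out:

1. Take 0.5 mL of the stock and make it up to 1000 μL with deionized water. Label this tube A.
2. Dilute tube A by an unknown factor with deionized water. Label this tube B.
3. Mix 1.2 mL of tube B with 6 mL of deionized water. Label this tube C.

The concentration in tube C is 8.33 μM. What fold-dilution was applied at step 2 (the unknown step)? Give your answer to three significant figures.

25.0-fold

Step 1: 0.5 mL brought to 1000 μL → factor 1/0.5 = 2
Step 2: unknown factor x
Step 3: 1.2 mL + 6 mL = 7.2 mL total → factor 7.2/1.2 = 6
Product of known-step factors = 12
Overall factor = 2.50 mM / (8.33 μM) = 300.12
x = 300.12 / 12 = 25.0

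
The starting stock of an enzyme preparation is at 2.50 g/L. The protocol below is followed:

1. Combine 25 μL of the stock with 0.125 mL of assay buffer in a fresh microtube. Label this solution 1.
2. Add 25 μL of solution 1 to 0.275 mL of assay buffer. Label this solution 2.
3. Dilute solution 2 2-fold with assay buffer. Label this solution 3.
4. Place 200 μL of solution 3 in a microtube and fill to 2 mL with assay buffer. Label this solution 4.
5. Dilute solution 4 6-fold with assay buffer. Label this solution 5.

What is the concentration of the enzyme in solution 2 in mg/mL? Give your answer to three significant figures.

0.0347 mg/mL

Step 1: 25 μL + 0.125 mL = 150 μL total → factor 150/25 = 6
Step 2: 25 μL + 0.275 mL = 300 μL total → factor 300/25 = 12
Dilution factor through solution 2 = 6 × 12 = 72
[solution 2] = 2.50 g/L / 72 = 0.03472 g/L = 0.0347 mg/mL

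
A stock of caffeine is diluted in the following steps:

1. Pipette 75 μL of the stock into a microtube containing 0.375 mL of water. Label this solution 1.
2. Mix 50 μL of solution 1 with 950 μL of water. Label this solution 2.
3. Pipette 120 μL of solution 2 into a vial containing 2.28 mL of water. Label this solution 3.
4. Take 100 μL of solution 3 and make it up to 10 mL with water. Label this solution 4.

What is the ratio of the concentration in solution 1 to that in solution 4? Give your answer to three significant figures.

Step 1: 75 μL + 0.375 mL = 450 μL total → factor 450/75 = 6
Step 2: 50 μL + 950 μL = 1000 μL total → factor 1000/50 = 20
Step 3: 120 μL + 2.28 mL = 2400 μL total → factor 2400/120 = 20
Step 4: 100 μL brought to 10 mL → factor 10000/100 = 100
Dilution factor to solution 1 = 6; to solution 4 = 2.4 × 10^5
[solution 1]/[solution 4] = (factor to solution 4)/(factor to solution 1) = 2.4 × 10^5/6 = 4.00 × 10^4

4.00 × 10^4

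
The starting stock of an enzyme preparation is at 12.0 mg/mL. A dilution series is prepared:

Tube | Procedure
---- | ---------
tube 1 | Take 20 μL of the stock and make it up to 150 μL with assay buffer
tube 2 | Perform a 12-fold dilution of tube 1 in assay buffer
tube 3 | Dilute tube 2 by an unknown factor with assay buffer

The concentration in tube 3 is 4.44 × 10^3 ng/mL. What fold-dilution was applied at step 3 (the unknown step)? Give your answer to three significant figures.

30.0-fold

Step 1: 20 μL brought to 150 μL → factor 150/20 = 7.5
Step 2: 12-fold → factor 12
Step 3: unknown factor x
Product of known-step factors = 90
Overall factor = 12.0 mg/mL / (4.44 × 10^3 ng/mL) = 2702.7
x = 2702.7 / 90 = 30.0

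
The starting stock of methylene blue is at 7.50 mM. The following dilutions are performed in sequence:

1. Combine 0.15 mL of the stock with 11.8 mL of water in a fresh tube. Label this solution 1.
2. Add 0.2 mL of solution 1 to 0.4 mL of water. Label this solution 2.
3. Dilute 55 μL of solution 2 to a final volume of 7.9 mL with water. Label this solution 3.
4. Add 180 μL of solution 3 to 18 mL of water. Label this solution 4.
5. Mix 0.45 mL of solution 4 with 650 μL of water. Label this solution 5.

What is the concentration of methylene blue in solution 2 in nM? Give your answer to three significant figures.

Step 1: 0.15 mL + 11.8 mL = 11.95 mL total → factor 11.95/0.15 = 79.667
Step 2: 0.2 mL + 0.4 mL = 0.6 mL total → factor 0.6/0.2 = 3
Dilution factor through solution 2 = 79.667 × 3 = 239
[solution 2] = 7.50 mM / 239 = 0.03138 mM = 3.14 × 10^4 nM

3.14 × 10^4 nM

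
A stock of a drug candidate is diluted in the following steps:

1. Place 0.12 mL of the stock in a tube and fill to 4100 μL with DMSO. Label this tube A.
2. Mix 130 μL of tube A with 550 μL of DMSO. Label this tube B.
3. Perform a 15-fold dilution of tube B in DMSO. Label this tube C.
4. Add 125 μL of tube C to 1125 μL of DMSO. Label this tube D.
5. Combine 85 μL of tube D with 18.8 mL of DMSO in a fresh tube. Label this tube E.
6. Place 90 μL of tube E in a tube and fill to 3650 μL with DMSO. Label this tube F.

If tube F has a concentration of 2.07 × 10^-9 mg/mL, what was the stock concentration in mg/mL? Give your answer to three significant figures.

Step 1: 0.12 mL brought to 4100 μL → factor 4.1/0.12 = 34.167
Step 2: 130 μL + 550 μL = 680 μL total → factor 680/130 = 5.2308
Step 3: 15-fold → factor 15
Step 4: 125 μL + 1125 μL = 1250 μL total → factor 1250/125 = 10
Step 5: 85 μL + 18.8 mL = 18885 μL total → factor 18885/85 = 222.18
Step 6: 90 μL brought to 3650 μL → factor 3650/90 = 40.556
Overall dilution factor = 34.167 × 5.2308 × 15 × 10 × 222.18 × 40.556 = 2.4155 × 10^8
Stock = 2.07 × 10^-9 mg/mL × 2.4155 × 10^8 = 0.500 mg/mL

0.500 mg/mL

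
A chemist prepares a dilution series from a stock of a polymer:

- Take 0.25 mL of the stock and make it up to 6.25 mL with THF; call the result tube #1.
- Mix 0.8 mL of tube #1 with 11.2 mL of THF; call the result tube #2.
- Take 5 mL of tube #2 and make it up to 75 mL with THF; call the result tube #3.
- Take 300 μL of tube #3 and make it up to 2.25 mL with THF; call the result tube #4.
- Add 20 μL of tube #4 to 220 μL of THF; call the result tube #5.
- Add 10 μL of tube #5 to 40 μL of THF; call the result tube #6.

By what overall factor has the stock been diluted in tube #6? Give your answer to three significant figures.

Step 1: 0.25 mL brought to 6.25 mL → factor 6.25/0.25 = 25
Step 2: 0.8 mL + 11.2 mL = 12 mL total → factor 12/0.8 = 15
Step 3: 5 mL brought to 75 mL → factor 75/5 = 15
Step 4: 300 μL brought to 2.25 mL → factor 2250/300 = 7.5
Step 5: 20 μL + 220 μL = 240 μL total → factor 240/20 = 12
Step 6: 10 μL + 40 μL = 50 μL total → factor 50/10 = 5
Overall dilution factor = 25 × 15 × 15 × 7.5 × 12 × 5 = 2.5312 × 10^6

2.53 × 10^6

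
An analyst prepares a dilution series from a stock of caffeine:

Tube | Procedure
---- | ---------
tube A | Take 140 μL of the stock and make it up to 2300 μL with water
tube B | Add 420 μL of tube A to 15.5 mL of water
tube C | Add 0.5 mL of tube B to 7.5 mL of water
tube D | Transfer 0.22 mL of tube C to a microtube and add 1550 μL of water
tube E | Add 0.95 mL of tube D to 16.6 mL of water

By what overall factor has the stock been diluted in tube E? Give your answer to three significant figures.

1.48 × 10^6

Step 1: 140 μL brought to 2300 μL → factor 2300/140 = 16.429
Step 2: 420 μL + 15.5 mL = 15920 μL total → factor 15920/420 = 37.905
Step 3: 0.5 mL + 7.5 mL = 8 mL total → factor 8/0.5 = 16
Step 4: 0.22 mL + 1550 μL = 1.77 mL total → factor 1.77/0.22 = 8.0455
Step 5: 0.95 mL + 16.6 mL = 17.55 mL total → factor 17.55/0.95 = 18.474
Overall dilution factor = 16.429 × 37.905 × 16 × 8.0455 × 18.474 = 1.4809 × 10^6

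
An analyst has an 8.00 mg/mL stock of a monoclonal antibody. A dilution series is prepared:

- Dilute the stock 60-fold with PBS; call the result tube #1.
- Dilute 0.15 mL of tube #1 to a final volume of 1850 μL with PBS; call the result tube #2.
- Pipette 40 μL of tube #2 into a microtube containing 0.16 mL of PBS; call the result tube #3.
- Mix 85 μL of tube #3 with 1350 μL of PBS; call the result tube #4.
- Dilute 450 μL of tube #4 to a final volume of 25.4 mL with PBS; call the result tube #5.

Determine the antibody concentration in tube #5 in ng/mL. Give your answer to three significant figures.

Step 1: 60-fold → factor 60
Step 2: 0.15 mL brought to 1850 μL → factor 1.85/0.15 = 12.333
Step 3: 40 μL + 0.16 mL = 200 μL total → factor 200/40 = 5
Step 4: 85 μL + 1350 μL = 1435 μL total → factor 1435/85 = 16.882
Step 5: 450 μL brought to 25.4 mL → factor 25400/450 = 56.444
Overall dilution factor = 60 × 12.333 × 5 × 16.882 × 56.444 = 3.5258 × 10^6
Final = 8.00 mg/mL / 3.5258 × 10^6 = 2.269 × 10^-6 mg/mL = 2.27 ng/mL

2.27 ng/mL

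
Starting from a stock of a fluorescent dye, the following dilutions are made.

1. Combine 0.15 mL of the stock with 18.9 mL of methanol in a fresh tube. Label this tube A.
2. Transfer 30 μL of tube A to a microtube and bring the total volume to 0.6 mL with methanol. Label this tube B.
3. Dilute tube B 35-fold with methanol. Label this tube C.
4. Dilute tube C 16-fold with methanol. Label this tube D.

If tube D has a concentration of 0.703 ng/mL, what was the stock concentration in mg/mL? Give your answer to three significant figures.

Step 1: 0.15 mL + 18.9 mL = 19.05 mL total → factor 19.05/0.15 = 127
Step 2: 30 μL brought to 0.6 mL → factor 600/30 = 20
Step 3: 35-fold → factor 35
Step 4: 16-fold → factor 16
Overall dilution factor = 127 × 20 × 35 × 16 = 1.4224 × 10^6
Stock = 0.703 ng/mL × 1.4224 × 10^6 = 9.999 × 10^5 ng/mL = 1.00 mg/mL

1.00 mg/mL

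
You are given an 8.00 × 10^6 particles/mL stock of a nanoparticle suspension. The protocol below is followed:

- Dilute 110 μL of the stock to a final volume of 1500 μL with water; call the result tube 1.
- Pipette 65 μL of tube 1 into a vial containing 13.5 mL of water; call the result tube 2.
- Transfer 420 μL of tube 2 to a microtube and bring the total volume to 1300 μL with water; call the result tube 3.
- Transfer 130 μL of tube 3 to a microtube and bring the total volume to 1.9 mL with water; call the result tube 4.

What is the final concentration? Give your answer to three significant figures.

Step 1: 110 μL brought to 1500 μL → factor 1500/110 = 13.636
Step 2: 65 μL + 13.5 mL = 13565 μL total → factor 13565/65 = 208.69
Step 3: 420 μL brought to 1300 μL → factor 1300/420 = 3.0952
Step 4: 130 μL brought to 1.9 mL → factor 1900/130 = 14.615
Overall dilution factor = 13.636 × 208.69 × 3.0952 × 14.615 = 1.2874 × 10^5
Final = 8.00 × 10^6 particles/mL / 1.2874 × 10^5 = 62.1 particles/mL

62.1 particles/mL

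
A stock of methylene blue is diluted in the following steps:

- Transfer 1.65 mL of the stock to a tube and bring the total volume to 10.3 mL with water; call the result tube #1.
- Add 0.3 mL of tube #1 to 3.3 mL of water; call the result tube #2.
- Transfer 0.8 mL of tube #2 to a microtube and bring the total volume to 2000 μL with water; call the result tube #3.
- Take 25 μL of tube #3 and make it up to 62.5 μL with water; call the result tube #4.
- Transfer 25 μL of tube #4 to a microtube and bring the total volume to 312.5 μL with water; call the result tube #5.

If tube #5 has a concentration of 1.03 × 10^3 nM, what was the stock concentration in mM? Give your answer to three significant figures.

Step 1: 1.65 mL brought to 10.3 mL → factor 10.3/1.65 = 6.2424
Step 2: 0.3 mL + 3.3 mL = 3.6 mL total → factor 3.6/0.3 = 12
Step 3: 0.8 mL brought to 2000 μL → factor 2/0.8 = 2.5
Step 4: 25 μL brought to 62.5 μL → factor 62.5/25 = 2.5
Step 5: 25 μL brought to 312.5 μL → factor 312.5/25 = 12.5
Overall dilution factor = 6.2424 × 12 × 2.5 × 2.5 × 12.5 = 5852.3
Stock = 1.03 × 10^3 nM × 5852.3 = 6.028 × 10^6 nM = 6.03 mM

6.03 mM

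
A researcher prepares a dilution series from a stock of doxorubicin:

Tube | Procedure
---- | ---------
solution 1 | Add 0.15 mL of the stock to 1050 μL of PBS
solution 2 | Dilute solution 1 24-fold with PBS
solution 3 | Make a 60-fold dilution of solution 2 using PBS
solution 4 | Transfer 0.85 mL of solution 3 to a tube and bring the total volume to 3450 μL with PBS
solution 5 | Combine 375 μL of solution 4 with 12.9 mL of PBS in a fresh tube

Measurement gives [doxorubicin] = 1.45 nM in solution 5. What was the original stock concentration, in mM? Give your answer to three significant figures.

2.40 mM

Step 1: 0.15 mL + 1050 μL = 1.2 mL total → factor 1.2/0.15 = 8
Step 2: 24-fold → factor 24
Step 3: 60-fold → factor 60
Step 4: 0.85 mL brought to 3450 μL → factor 3.45/0.85 = 4.0588
Step 5: 375 μL + 12.9 mL = 13275 μL total → factor 13275/375 = 35.4
Overall dilution factor = 8 × 24 × 60 × 4.0588 × 35.4 = 1.6552 × 10^6
Stock = 1.45 nM × 1.6552 × 10^6 = 2.400 × 10^6 nM = 2.40 mM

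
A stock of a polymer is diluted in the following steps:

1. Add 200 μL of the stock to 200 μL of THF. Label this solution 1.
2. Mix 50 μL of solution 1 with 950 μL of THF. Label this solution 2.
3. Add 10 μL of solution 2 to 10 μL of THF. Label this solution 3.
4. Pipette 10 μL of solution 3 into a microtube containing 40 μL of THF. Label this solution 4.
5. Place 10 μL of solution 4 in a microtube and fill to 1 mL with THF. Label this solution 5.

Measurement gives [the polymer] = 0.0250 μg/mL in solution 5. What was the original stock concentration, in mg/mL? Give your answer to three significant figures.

Step 1: 200 μL + 200 μL = 400 μL total → factor 400/200 = 2
Step 2: 50 μL + 950 μL = 1000 μL total → factor 1000/50 = 20
Step 3: 10 μL + 10 μL = 20 μL total → factor 20/10 = 2
Step 4: 10 μL + 40 μL = 50 μL total → factor 50/10 = 5
Step 5: 10 μL brought to 1 mL → factor 1000/10 = 100
Overall dilution factor = 2 × 20 × 2 × 5 × 100 = 40000
Stock = 0.0250 μg/mL × 40000 = 1000 μg/mL = 1.00 mg/mL

1.00 mg/mL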